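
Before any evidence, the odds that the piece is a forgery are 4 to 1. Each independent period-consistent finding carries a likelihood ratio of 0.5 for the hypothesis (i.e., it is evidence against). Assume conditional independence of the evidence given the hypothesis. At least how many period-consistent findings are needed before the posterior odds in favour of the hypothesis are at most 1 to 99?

Prior odds = 4.
Likelihood ratio per period-consistent finding = 0.5.
Target odds = 1/99.
Require 0.5ⁿ ≤ 1/99 ÷ 4 = 1/396.
0.5⁸ = 0.00390625 is still above 1/396 but 0.5⁹ = 0.001953125 is at or below it, so n = 9.

9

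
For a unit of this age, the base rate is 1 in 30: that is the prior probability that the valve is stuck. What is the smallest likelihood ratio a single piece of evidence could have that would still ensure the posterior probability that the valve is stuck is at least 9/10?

261

Prior odds = (1/30)/(29/30) = 1/29.
Target odds = 0.9/0.1 = 9.
Required Bayes factor = 9 ÷ (1/29) = 261.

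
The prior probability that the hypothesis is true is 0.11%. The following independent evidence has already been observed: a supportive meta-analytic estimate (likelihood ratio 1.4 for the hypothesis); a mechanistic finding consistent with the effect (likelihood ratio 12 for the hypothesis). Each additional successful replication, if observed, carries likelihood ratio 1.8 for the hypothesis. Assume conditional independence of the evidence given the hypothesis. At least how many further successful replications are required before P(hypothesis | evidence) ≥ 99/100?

Prior odds = 0.0011/0.9989 = 11/9989.
Combined Bayes factor of the evidence already in hand = 1.4 × 12 = 16.8.
Odds after that evidence = (11/9989) × 16.8 = 132/7135.
Target odds = 0.99/0.01 = 99.
Need 1.8ⁿ ≥ 99 ÷ (132/7135) = 5351.25.
1.8¹⁴ ≈3748.13 falls short of 5351.25 but 1.8¹⁵ ≈6746.64 reaches it, so n = 15.

15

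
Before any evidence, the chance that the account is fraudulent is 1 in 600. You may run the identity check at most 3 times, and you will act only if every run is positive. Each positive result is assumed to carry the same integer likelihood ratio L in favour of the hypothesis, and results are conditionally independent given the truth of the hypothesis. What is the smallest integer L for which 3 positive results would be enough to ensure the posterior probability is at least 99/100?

39

Prior odds = (1/600)/(599/600) = 1/599.
Target odds = 0.99/0.01 = 99.
Need L³ ≥ 99 ÷ (1/599) = 59301.
38³ = 54872 < 59301 ≤ 59319 = 39³, so L = 39.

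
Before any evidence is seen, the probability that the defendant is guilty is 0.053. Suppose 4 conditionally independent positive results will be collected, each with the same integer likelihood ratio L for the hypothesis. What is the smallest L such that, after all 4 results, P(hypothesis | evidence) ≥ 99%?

7

Prior odds = 0.053/0.947 = 53/947.
Target odds = 0.99/0.01 = 99.
Need L⁴ ≥ 99 ÷ (53/947) = 93753/53.
6⁴ = 1296 < 93753/53 ≤ 2401 = 7⁴, so L = 7.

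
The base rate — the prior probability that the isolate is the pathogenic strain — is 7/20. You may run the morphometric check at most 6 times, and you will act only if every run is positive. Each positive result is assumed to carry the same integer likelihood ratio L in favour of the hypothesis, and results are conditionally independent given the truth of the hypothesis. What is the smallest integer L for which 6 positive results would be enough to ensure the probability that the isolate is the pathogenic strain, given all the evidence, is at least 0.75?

Prior odds = 0.35/0.65 = 7/13.
Target odds = 0.75/0.25 = 3.
Need L⁶ ≥ 3 ÷ (7/13) = 39/7.
1⁶ = 1 < 39/7 ≤ 64 = 2⁶, so L = 2.

2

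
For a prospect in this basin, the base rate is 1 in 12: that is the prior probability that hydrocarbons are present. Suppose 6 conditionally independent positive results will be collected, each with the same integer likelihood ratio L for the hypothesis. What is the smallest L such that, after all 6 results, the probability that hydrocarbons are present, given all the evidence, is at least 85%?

Prior odds = (1/12)/(11/12) = 1/11.
Target odds = 0.85/0.15 = 17/3.
Need L⁶ ≥ 17/3 ÷ (1/11) = 187/3.
1⁶ = 1 < 187/3 ≤ 64 = 2⁶, so L = 2.

2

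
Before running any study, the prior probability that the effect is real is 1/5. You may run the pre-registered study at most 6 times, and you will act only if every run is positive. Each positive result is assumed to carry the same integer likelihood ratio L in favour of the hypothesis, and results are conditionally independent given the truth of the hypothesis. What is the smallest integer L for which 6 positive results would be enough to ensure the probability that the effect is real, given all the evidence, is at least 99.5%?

4

Prior odds = 0.2/0.8 = 0.25.
Target odds = 0.995/0.005 = 199.
Need L⁶ ≥ 199 ÷ 0.25 = 796.
3⁶ = 729 < 796 ≤ 4096 = 4⁶, so L = 4.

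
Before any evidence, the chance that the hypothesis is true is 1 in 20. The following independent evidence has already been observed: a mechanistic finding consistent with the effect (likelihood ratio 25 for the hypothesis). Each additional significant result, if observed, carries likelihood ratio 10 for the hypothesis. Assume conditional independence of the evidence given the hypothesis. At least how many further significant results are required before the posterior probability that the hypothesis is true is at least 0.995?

3

Prior odds = 0.05/0.95 = 1/19.
Bayes factor of the evidence already in hand = 25.
Odds after that evidence = (1/19) × 25 = 25/19.
Target odds = 0.995/0.005 = 199.
Need 10ⁿ ≥ 199 ÷ (25/19) = 151.24.
10² = 100 falls short of 151.24 but 10³ = 1000 reaches it, so n = 3.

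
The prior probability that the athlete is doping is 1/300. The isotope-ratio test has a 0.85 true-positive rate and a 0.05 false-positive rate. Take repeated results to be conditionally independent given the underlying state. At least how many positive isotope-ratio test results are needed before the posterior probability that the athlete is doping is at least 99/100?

Prior odds = (1/300)/(299/300) = 1/299.
Likelihood ratio of a positive result = 0.85/0.05 = 17.
Target posterior odds = 0.99/0.01 = 99.
Require 17ⁿ ≥ 99 ÷ (1/299) = 29601.
17³ = 4913 falls short of 29601 but 17⁴ = 83521 reaches it, so n = 4.

4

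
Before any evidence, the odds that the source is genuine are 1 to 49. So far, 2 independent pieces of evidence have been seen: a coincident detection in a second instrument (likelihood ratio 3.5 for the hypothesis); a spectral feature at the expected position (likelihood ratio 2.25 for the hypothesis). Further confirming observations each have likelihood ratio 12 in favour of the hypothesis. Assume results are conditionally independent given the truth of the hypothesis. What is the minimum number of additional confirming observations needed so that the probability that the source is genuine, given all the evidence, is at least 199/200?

Prior odds = 1/49.
Combined Bayes factor of the evidence already in hand = 3.5 × 2.25 = 7.875.
Odds after that evidence = (1/49) × 7.875 = 9/56.
Target odds = 0.995/0.005 = 199.
Need 12ⁿ ≥ 199 ÷ (9/56) = 11144/9.
12² = 144 falls short of 11144/9 but 12³ = 1728 reaches it, so n = 3.

3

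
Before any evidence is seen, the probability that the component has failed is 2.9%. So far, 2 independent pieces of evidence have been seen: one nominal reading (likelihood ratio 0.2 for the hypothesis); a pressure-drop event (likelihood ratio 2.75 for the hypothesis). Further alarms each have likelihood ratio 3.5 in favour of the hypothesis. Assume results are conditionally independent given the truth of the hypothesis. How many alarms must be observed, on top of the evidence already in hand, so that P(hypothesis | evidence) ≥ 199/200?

Prior odds = 0.029/0.971 = 29/971.
Combined Bayes factor of the evidence already in hand = 0.2 × 2.75 = 0.55.
Odds after that evidence = (29/971) × 0.55 = 319/19420.
Target odds = 0.995/0.005 = 199.
Need 3.5ⁿ ≥ 199 ÷ (319/19420) = 3864580/319.
3.5⁷ = 823543/128 falls short of 3864580/319 but 3.5⁸ = 5764801/256 reaches it, so n = 8.

8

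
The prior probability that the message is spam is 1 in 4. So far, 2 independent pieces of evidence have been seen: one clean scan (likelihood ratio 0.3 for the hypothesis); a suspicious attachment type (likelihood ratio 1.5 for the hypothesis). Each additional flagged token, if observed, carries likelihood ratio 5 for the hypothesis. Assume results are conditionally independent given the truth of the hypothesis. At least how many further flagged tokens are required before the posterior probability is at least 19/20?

4

Prior odds = 0.25/0.75 = 1/3.
Combined Bayes factor of the evidence already in hand = 0.3 × 1.5 = 0.45.
Odds after that evidence = (1/3) × 0.45 = 0.15.
Target odds = 0.95/0.05 = 19.
Need 5ⁿ ≥ 19 ÷ 0.15 = 380/3.
5³ = 125 falls short of 380/3 but 5⁴ = 625 reaches it, so n = 4.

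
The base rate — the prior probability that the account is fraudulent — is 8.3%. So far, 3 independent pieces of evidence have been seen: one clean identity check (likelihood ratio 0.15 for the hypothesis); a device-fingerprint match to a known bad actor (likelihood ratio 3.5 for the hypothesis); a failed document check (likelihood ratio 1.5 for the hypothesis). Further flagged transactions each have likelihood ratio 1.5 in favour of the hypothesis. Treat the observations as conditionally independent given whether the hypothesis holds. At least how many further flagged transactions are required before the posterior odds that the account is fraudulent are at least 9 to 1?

Prior odds = 0.083/0.917 = 83/917.
Combined Bayes factor of the evidence already in hand = 0.15 × 3.5 × 1.5 = 0.7875.
Odds after that evidence = (83/917) × 0.7875 = 747/10480.
Target odds = 9.
Need 1.5ⁿ ≥ 9 ÷ (747/10480) = 10480/83.
1.5¹¹ = 177147/2048 falls short of 10480/83 but 1.5¹² = 531441/4096 reaches it, so n = 12.

12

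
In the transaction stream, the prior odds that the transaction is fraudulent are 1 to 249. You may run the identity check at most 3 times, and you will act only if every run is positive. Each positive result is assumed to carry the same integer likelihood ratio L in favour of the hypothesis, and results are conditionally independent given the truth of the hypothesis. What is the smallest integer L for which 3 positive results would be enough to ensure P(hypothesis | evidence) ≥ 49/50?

Prior odds = 1/249.
Target odds = 0.98/0.02 = 49.
Need L³ ≥ 49 ÷ (1/249) = 12201.
23³ = 12167 < 12201 ≤ 13824 = 24³, so L = 24.

24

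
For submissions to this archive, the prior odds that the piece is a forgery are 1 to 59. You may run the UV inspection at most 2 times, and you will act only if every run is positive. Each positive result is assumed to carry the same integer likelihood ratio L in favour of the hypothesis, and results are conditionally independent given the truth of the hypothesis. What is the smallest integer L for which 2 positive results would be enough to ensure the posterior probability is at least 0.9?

Prior odds = 1/59.
Target odds = 0.9/0.1 = 9.
Need L² ≥ 9 ÷ (1/59) = 531.
23² = 529 < 531 ≤ 576 = 24², so L = 24.

24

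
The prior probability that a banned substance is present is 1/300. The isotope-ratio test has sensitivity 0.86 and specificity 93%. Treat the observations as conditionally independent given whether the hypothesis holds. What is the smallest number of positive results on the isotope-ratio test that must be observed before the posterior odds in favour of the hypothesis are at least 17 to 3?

Prior odds: (1/300) ÷ (299/300) = 1/299.
False-positive rate = 1 − 0.93 = 0.07; likelihood ratio of a positive = 0.86/0.07 = 86/7.
Target odds = 17/3.
Require (86/7)ⁿ ≥ 17/3 ÷ (1/299) = 5083/3.
(86/7)² = 7396/49 falls short of 5083/3 but (86/7)³ = 636056/343 reaches it, so n = 3.

3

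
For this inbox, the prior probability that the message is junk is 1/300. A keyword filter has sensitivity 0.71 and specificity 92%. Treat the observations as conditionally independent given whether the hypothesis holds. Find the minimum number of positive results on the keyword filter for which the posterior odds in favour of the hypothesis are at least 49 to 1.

Prior odds: (1/300) ÷ (299/300) = 1/299.
False-positive rate = 1 − 0.92 = 0.08; likelihood ratio of a positive = 0.71/0.08 = 8.875.
Target odds = 49.
Need (1/299) × 8.875ⁿ ≥ 49, i.e. 8.875ⁿ ≥ 14651.
8.875⁴ = 25411681/4096 falls short of 14651 but 8.875⁵ ≈55060.7 reaches it, so n = 5.

5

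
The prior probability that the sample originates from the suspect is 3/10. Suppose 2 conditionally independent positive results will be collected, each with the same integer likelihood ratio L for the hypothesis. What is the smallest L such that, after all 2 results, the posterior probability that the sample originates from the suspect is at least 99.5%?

Prior odds = 0.3/0.7 = 3/7.
Target odds = 0.995/0.005 = 199.
Need L² ≥ 199 ÷ (3/7) = 1393/3.
21² = 441 < 1393/3 ≤ 484 = 22², so L = 22.

22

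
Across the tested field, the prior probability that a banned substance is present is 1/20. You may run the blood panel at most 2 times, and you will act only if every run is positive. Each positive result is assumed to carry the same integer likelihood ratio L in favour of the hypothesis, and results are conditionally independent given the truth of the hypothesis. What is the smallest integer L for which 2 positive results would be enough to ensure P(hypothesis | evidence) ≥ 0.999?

138

Prior odds = 0.05/0.95 = 1/19.
Target odds = 0.999/0.001 = 999.
Need L² ≥ 999 ÷ (1/19) = 18981.
137² = 18769 < 18981 ≤ 19044 = 138², so L = 138.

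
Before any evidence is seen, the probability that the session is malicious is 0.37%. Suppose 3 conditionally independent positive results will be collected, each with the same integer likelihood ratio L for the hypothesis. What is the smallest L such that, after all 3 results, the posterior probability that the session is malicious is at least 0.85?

Prior odds = 0.0037/0.9963 = 37/9963.
Target odds = 0.85/0.15 = 17/3.
Need L³ ≥ 17/3 ÷ (37/9963) = 56457/37.
11³ = 1331 < 56457/37 ≤ 1728 = 12³, so L = 12.

12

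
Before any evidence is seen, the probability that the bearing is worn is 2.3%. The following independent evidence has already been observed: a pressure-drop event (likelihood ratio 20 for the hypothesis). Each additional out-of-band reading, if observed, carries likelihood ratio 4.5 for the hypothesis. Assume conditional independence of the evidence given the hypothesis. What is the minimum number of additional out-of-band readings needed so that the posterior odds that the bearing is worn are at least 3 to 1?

Prior odds = 0.023/0.977 = 23/977.
Bayes factor of the evidence already in hand = 20.
Odds after that evidence = (23/977) × 20 = 460/977.
Target odds = 3.
Need 4.5ⁿ ≥ 3 ÷ (460/977) = 2931/460.
4.5¹ = 4.5 falls short of 2931/460 but 4.5² = 20.25 reaches it, so n = 2.

2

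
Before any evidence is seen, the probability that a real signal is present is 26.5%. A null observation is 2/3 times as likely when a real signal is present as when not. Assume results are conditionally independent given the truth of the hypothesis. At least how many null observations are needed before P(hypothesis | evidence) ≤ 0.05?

Prior odds = 0.265/0.735 = 53/147.
Likelihood ratio per null observation = 2/3.
Target odds: 0.05 ÷ 0.95 = 1/19.
Require (2/3)ⁿ ≤ 1/19 ÷ (53/147) = 147/1007.
(2/3)⁴ = 16/81 is still above 147/1007 but (2/3)⁵ = 32/243 is at or below it, so n = 5.

5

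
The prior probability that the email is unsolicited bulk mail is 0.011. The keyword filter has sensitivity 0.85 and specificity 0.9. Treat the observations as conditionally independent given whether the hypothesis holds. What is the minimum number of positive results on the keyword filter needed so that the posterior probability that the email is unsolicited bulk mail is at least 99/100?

5

Prior odds: 0.011 ÷ 0.989 = 11/989.
False-positive rate = 1 − 0.9 = 0.1; likelihood ratio of a positive = 0.85/0.1 = 8.5.
Target posterior odds = 0.99/0.01 = 99.
Require 8.5ⁿ ≥ 99 ÷ (11/989) = 8901.
8.5⁴ = 5220.0625 falls short of 8901 but 8.5⁵ = 44370.53125 reaches it, so n = 5.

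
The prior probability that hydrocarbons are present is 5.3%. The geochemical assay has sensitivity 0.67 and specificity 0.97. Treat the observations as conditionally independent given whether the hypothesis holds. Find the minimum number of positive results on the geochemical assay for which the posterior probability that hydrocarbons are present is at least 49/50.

Prior odds: 0.053 ÷ 0.947 = 53/947.
False-positive rate = 1 − 0.97 = 0.03; likelihood ratio of a positive = 0.67/0.03 = 67/3.
Target posterior odds = 0.98/0.02 = 49.
Need (53/947) × (67/3)ⁿ ≥ 49, i.e. (67/3)ⁿ ≥ 46403/53.
(67/3)² = 4489/9 falls short of 46403/53 but (67/3)³ = 300763/27 reaches it, so n = 3.

3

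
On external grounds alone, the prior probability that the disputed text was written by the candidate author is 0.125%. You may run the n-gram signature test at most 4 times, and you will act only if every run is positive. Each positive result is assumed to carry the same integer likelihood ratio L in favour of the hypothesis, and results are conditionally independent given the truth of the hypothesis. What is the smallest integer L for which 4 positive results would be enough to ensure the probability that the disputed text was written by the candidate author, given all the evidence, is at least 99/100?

17

Prior odds = 0.00125/0.99875 = 1/799.
Target odds = 0.99/0.01 = 99.
Need L⁴ ≥ 99 ÷ (1/799) = 79101.
16⁴ = 65536 < 79101 ≤ 83521 = 17⁴, so L = 17.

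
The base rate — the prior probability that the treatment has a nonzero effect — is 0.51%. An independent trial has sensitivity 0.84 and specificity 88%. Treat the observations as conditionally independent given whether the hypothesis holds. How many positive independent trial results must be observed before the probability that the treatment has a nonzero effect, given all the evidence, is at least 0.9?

Prior odds: 0.0051 ÷ 0.9949 = 51/9949.
False-positive rate = 1 − 0.88 = 0.12; likelihood ratio of a positive = 0.84/0.12 = 7.
Target posterior odds = 0.9/0.1 = 9.
Require 7ⁿ ≥ 9 ÷ (51/9949) = 29847/17.
7³ = 343 falls short of 29847/17 but 7⁴ = 2401 reaches it, so n = 4.

4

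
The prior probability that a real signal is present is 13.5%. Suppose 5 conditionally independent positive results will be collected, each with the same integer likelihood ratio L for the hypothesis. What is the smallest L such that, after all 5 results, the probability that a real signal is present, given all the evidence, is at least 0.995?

Prior odds = 0.135/0.865 = 27/173.
Target odds = 0.995/0.005 = 199.
Need L⁵ ≥ 199 ÷ (27/173) = 34427/27.
4⁵ = 1024 < 34427/27 ≤ 3125 = 5⁵, so L = 5.

5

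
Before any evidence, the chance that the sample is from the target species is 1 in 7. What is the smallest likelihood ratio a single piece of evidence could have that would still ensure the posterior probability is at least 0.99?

594

Prior odds = (1/7)/(6/7) = 1/6.
Target odds = 0.99/0.01 = 99.
Required Bayes factor = 99 ÷ (1/6) = 594.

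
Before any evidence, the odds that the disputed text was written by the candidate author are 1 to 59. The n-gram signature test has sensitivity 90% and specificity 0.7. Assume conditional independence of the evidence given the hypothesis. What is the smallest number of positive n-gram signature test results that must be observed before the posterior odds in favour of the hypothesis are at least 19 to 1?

7

Prior odds = 1/59.
False-positive rate = 1 − 0.7 = 0.3; likelihood ratio of a positive = 0.9/0.3 = 3.
Target odds = 19.
Need (1/59) × 3ⁿ ≥ 19, i.e. 3ⁿ ≥ 1121.
3⁶ = 729 falls short of 1121 but 3⁷ = 2187 reaches it, so n = 7.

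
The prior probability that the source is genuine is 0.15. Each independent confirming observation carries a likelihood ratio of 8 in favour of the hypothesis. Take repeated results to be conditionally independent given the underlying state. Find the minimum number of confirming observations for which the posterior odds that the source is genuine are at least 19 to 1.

Prior odds: 0.15 ÷ 0.85 = 3/17.
Likelihood ratio per confirming observation = 8.
Target odds = 19.
Need (3/17) × 8ⁿ ≥ 19, i.e. 8ⁿ ≥ 323/3.
8² = 64 falls short of 323/3 but 8³ = 512 reaches it, so n = 3.

3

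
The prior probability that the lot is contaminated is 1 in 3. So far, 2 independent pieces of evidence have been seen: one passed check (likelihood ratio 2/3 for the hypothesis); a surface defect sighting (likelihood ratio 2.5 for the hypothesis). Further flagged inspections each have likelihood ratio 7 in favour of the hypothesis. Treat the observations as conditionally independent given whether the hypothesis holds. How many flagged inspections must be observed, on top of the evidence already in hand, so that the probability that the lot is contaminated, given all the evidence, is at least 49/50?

Prior odds = (1/3)/(2/3) = 0.5.
Combined Bayes factor of the evidence already in hand = (2/3) × 2.5 = 5/3.
Odds after that evidence = 0.5 × 5/3 = 5/6.
Target odds = 0.98/0.02 = 49.
Need 7ⁿ ≥ 49 ÷ (5/6) = 58.8.
7² = 49 falls short of 58.8 but 7³ = 343 reaches it, so n = 3.

3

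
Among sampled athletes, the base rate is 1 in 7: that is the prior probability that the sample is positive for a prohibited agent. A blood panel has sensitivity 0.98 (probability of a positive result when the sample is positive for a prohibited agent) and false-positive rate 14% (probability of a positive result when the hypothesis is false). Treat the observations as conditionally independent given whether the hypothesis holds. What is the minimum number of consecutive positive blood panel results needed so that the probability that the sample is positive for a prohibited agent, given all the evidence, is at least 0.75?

2

Prior odds: (1/7) ÷ (6/7) = 1/6.
Likelihood ratio of a positive result = 0.98/0.14 = 7.
Target odds: 0.75 ÷ 0.25 = 3.
Need (1/6) × 7ⁿ ≥ 3, i.e. 7ⁿ ≥ 18.
7¹ = 7 falls short of 18 but 7² = 49 reaches it, so n = 2.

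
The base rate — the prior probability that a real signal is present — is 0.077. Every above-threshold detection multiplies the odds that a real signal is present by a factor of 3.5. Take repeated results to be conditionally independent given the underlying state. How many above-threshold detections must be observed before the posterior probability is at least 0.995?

7

Prior odds: 0.077 ÷ 0.923 = 77/923.
Likelihood ratio per above-threshold detection = 3.5.
Target odds: 0.995 ÷ 0.005 = 199.
Need (77/923) × 3.5ⁿ ≥ 199, i.e. 3.5ⁿ ≥ 183677/77.
3.5⁶ = 1838.265625 falls short of 183677/77 but 3.5⁷ = 823543/128 reaches it, so n = 7.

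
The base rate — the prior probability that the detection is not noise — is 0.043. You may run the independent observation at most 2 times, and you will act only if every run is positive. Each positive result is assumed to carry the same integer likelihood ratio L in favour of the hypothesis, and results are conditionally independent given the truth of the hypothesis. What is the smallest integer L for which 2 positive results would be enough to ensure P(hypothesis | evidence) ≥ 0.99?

Prior odds = 0.043/0.957 = 43/957.
Target odds = 0.99/0.01 = 99.
Need L² ≥ 99 ÷ (43/957) = 94743/43.
46² = 2116 < 94743/43 ≤ 2209 = 47², so L = 47.

47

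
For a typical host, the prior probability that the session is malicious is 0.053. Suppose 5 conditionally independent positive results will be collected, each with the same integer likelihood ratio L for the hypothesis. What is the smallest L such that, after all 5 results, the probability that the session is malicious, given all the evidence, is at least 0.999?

Prior odds = 0.053/0.947 = 53/947.
Target odds = 0.999/0.001 = 999.
Need L⁵ ≥ 999 ÷ (53/947) = 946053/53.
7⁵ = 16807 < 946053/53 ≤ 32768 = 8⁵, so L = 8.

8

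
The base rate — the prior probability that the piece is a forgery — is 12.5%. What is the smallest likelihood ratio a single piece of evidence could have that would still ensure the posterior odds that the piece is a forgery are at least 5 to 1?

35

Prior odds = 0.125/0.875 = 1/7.
Target odds = 5.
Required Bayes factor = 5 ÷ (1/7) = 35.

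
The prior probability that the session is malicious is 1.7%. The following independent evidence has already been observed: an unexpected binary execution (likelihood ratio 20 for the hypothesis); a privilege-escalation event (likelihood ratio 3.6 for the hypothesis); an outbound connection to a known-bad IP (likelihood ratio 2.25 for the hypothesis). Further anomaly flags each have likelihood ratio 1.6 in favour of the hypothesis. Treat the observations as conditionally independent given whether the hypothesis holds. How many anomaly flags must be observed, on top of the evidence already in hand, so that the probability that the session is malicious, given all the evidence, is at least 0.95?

5

Prior odds = 0.017/0.983 = 17/983.
Combined Bayes factor of the evidence already in hand = 20 × 3.6 × 2.25 = 162.
Odds after that evidence = (17/983) × 162 = 2754/983.
Target odds = 0.95/0.05 = 19.
Need 1.6ⁿ ≥ 19 ÷ (2754/983) = 18677/2754.
1.6⁴ = 6.5536 falls short of 18677/2754 but 1.6⁵ = 10.48576 reaches it, so n = 5.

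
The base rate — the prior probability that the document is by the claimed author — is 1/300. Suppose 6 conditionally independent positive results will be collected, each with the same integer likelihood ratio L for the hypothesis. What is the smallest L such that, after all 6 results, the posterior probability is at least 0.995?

Prior odds = (1/300)/(299/300) = 1/299.
Target odds = 0.995/0.005 = 199.
Need L⁶ ≥ 199 ÷ (1/299) = 59501.
6⁶ = 46656 < 59501 ≤ 117649 = 7⁶, so L = 7.

7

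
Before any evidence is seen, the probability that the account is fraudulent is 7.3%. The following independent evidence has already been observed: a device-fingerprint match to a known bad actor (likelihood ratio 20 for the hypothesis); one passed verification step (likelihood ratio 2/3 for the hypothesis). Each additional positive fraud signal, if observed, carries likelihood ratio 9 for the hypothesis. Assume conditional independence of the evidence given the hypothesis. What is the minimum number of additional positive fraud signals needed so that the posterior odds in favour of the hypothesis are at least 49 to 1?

2

Prior odds = 0.073/0.927 = 73/927.
Combined Bayes factor of the evidence already in hand = 20 × (2/3) = 40/3.
Odds after that evidence = (73/927) × 40/3 = 2920/2781.
Target odds = 49.
Need 9ⁿ ≥ 49 ÷ (2920/2781) = 136269/2920.
9¹ = 9 falls short of 136269/2920 but 9² = 81 reaches it, so n = 2.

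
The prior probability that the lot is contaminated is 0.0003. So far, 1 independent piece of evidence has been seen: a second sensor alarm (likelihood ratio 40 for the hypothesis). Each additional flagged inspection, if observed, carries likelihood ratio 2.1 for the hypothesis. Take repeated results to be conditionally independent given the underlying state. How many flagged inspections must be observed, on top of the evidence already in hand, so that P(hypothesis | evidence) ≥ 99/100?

Prior odds = 0.0003/0.9997 = 3/9997.
Bayes factor of the evidence already in hand = 40.
Odds after that evidence = (3/9997) × 40 = 120/9997.
Target odds = 0.99/0.01 = 99.
Need 2.1ⁿ ≥ 99 ÷ (120/9997) = 8247.525.
2.1¹² ≈7355.83 falls short of 8247.525 but 2.1¹³ ≈15447.2 reaches it, so n = 13.

13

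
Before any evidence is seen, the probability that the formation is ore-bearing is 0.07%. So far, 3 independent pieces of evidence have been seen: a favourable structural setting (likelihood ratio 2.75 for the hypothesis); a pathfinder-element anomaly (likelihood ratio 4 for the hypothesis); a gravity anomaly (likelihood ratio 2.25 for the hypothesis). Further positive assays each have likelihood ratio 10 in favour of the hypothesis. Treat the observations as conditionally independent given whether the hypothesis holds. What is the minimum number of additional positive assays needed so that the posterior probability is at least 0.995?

5

Prior odds = 0.0007/0.9993 = 7/9993.
Combined Bayes factor of the evidence already in hand = 2.75 × 4 × 2.25 = 24.75.
Odds after that evidence = (7/9993) × 24.75 = 231/13324.
Target odds = 0.995/0.005 = 199.
Need 10ⁿ ≥ 199 ÷ (231/13324) = 2651476/231.
10⁴ = 10000 falls short of 2651476/231 but 10⁵ = 100000 reaches it, so n = 5.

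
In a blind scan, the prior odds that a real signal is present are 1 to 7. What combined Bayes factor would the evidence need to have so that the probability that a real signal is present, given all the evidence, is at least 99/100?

693

Prior odds = 1/7.
Target odds = 0.99/0.01 = 99.
Required Bayes factor = 99 ÷ (1/7) = 693.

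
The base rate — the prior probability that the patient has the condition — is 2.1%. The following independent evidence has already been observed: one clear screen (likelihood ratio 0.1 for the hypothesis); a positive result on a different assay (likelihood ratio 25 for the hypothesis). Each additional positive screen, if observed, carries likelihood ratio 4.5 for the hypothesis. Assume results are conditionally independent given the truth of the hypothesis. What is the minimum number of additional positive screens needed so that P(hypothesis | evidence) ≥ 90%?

Prior odds = 0.021/0.979 = 21/979.
Combined Bayes factor of the evidence already in hand = 0.1 × 25 = 2.5.
Odds after that evidence = (21/979) × 2.5 = 105/1958.
Target odds = 0.9/0.1 = 9.
Need 4.5ⁿ ≥ 9 ÷ (105/1958) = 5874/35.
4.5³ = 91.125 falls short of 5874/35 but 4.5⁴ = 410.0625 reaches it, so n = 4.

4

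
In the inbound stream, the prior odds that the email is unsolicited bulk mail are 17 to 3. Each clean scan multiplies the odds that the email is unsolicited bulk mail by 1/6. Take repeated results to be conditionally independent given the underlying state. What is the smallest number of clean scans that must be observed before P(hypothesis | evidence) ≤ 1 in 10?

3

Prior odds = 17/3.
Likelihood ratio per clean scan = 1/6.
Target posterior odds = 0.1/0.9 = 1/9.
Need (17/3) × (1/6)ⁿ ≤ 1/9, i.e. (1/6)ⁿ ≤ 1/51.
(1/6)² = 1/36 is still above 1/51 but (1/6)³ = 1/216 is at or below it, so n = 3.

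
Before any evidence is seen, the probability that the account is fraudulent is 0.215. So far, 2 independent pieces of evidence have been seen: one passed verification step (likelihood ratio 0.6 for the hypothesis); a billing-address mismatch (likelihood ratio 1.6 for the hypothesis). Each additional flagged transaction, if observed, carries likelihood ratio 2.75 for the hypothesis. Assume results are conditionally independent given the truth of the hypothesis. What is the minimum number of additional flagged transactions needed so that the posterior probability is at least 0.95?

Prior odds = 0.215/0.785 = 43/157.
Combined Bayes factor of the evidence already in hand = 0.6 × 1.6 = 0.96.
Odds after that evidence = (43/157) × 0.96 = 1032/3925.
Target odds = 0.95/0.05 = 19.
Need 2.75ⁿ ≥ 19 ÷ (1032/3925) = 74575/1032.
2.75⁴ = 57.19140625 falls short of 74575/1032 but 2.75⁵ = 161051/1024 reaches it, so n = 5.

5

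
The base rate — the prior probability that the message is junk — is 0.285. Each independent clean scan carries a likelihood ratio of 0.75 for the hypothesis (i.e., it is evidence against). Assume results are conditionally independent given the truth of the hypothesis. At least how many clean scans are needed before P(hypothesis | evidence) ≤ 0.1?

5

Prior odds = 0.285/0.715 = 57/143.
Likelihood ratio per clean scan = 0.75.
Target posterior odds = 0.1/0.9 = 1/9.
Need (57/143) × 0.75ⁿ ≤ 1/9, i.e. 0.75ⁿ ≤ 143/513.
0.75⁴ = 0.31640625 is still above 143/513 but 0.75⁵ = 243/1024 is at or below it, so n = 5.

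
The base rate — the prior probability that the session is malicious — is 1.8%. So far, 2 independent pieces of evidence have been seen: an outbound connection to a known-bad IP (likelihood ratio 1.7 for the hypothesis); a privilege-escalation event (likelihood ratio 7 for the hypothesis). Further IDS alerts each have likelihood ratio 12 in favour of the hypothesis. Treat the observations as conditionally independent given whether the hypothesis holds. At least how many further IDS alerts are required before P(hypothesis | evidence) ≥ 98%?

Prior odds = 0.018/0.982 = 9/491.
Combined Bayes factor of the evidence already in hand = 1.7 × 7 = 11.9.
Odds after that evidence = (9/491) × 11.9 = 1071/4910.
Target odds = 0.98/0.02 = 49.
Need 12ⁿ ≥ 49 ÷ (1071/4910) = 34370/153.
12² = 144 falls short of 34370/153 but 12³ = 1728 reaches it, so n = 3.

3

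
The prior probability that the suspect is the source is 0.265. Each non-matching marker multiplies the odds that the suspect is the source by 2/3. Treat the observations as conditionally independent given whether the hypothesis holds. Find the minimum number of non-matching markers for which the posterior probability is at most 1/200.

11

Prior odds: 0.265 ÷ 0.735 = 53/147.
Likelihood ratio per non-matching marker = 2/3.
Target odds: 0.005 ÷ 0.995 = 1/199.
Need (53/147) × (2/3)ⁿ ≤ 1/199, i.e. (2/3)ⁿ ≤ 147/10547.
(2/3)¹⁰ = 1024/59049 is still above 147/10547 but (2/3)¹¹ = 2048/177147 is at or below it, so n = 11.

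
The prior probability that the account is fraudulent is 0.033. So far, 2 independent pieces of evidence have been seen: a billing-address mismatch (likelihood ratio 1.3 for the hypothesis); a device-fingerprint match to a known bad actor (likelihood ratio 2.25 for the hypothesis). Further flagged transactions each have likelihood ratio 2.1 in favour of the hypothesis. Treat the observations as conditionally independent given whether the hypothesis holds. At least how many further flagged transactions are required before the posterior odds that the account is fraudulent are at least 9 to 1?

Prior odds = 0.033/0.967 = 33/967.
Combined Bayes factor of the evidence already in hand = 1.3 × 2.25 = 2.925.
Odds after that evidence = (33/967) × 2.925 = 3861/38680.
Target odds = 9.
Need 2.1ⁿ ≥ 9 ÷ (3861/38680) = 38680/429.
2.1⁶ = 85766121/1000000 falls short of 38680/429 but 2.1⁷ ≈180.109 reaches it, so n = 7.

7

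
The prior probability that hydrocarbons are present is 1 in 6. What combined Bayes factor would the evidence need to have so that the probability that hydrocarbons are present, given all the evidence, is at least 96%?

Prior odds = (1/6)/(5/6) = 0.2.
Target odds = 0.96/0.04 = 24.
Required Bayes factor = 24 ÷ 0.2 = 120.

120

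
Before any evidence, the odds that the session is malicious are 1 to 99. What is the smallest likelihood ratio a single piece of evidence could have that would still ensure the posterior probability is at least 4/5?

396

Prior odds = 1/99.
Target odds = 0.8/0.2 = 4.
Required Bayes factor = 4 ÷ (1/99) = 396.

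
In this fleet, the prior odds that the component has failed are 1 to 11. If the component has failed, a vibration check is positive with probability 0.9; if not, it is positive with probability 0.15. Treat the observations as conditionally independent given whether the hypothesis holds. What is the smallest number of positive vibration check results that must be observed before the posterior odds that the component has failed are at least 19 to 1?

Prior odds = 1/11.
Likelihood ratio of a positive = 0.9/0.15 = 6.
Target odds = 19.
Require 6ⁿ ≥ 19 ÷ (1/11) = 209.
6² = 36 falls short of 209 but 6³ = 216 reaches it, so n = 3.

3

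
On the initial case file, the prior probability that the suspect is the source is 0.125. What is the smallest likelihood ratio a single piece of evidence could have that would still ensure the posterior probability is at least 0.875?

49

Prior odds = 0.125/0.875 = 1/7.
Target odds = 0.875/0.125 = 7.
Required Bayes factor = 7 ÷ (1/7) = 49.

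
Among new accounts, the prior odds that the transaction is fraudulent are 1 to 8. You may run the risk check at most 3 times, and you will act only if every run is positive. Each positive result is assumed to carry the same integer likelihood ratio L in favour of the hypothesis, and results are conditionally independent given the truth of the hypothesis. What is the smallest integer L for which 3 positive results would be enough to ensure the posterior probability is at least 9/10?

5

Prior odds = 0.125.
Target odds = 0.9/0.1 = 9.
Need L³ ≥ 9 ÷ 0.125 = 72.
4³ = 64 < 72 ≤ 125 = 5³, so L = 5.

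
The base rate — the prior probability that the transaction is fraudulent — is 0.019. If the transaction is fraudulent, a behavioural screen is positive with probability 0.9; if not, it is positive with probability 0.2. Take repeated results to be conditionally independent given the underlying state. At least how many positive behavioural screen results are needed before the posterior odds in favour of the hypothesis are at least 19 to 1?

Prior odds = 0.019/0.981 = 19/981.
Likelihood ratio of a positive = 0.9/0.2 = 4.5.
Target odds = 19.
Need (19/981) × 4.5ⁿ ≥ 19, i.e. 4.5ⁿ ≥ 981.
4.5⁴ = 410.0625 falls short of 981 but 4.5⁵ = 1845.28125 reaches it, so n = 5.

5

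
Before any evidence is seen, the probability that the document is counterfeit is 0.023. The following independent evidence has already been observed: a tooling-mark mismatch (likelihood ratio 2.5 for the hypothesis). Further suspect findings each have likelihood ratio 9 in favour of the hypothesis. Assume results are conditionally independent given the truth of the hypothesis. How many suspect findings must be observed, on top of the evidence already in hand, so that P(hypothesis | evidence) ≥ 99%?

4

Prior odds = 0.023/0.977 = 23/977.
Bayes factor of the evidence already in hand = 2.5.
Odds after that evidence = (23/977) × 2.5 = 115/1954.
Target odds = 0.99/0.01 = 99.
Need 9ⁿ ≥ 99 ÷ (115/1954) = 193446/115.
9³ = 729 falls short of 193446/115 but 9⁴ = 6561 reaches it, so n = 4.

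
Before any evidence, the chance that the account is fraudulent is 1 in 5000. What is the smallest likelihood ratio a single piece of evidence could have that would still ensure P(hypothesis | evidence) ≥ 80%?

Prior odds = 0.0002/0.9998 = 1/4999.
Target odds = 0.8/0.2 = 4.
Required Bayes factor = 4 ÷ (1/4999) = 19996.

19996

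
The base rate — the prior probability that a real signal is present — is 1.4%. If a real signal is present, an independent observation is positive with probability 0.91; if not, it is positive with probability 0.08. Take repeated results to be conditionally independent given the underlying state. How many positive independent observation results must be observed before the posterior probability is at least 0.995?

Prior odds: 0.014 ÷ 0.986 = 7/493.
Likelihood ratio of a positive = 0.91/0.08 = 11.375.
Target odds: 0.995 ÷ 0.005 = 199.
Require 11.375ⁿ ≥ 199 ÷ (7/493) = 98107/7.
11.375³ = 753571/512 falls short of 98107/7 but 11.375⁴ = 68574961/4096 reaches it, so n = 4.

4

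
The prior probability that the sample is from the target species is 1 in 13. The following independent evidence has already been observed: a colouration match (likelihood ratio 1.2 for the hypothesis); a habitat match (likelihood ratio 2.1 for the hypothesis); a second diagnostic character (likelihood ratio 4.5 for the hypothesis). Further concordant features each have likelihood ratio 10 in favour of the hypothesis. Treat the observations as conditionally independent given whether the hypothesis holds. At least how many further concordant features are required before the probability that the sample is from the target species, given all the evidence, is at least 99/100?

3

Prior odds = (1/13)/(12/13) = 1/12.
Combined Bayes factor of the evidence already in hand = 1.2 × 2.1 × 4.5 = 11.34.
Odds after that evidence = (1/12) × 11.34 = 0.945.
Target odds = 0.99/0.01 = 99.
Need 10ⁿ ≥ 99 ÷ 0.945 = 2200/21.
10² = 100 falls short of 2200/21 but 10³ = 1000 reaches it, so n = 3.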